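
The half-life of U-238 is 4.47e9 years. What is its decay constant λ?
λ = ln(2)/t½ = 1.551e-10 year⁻¹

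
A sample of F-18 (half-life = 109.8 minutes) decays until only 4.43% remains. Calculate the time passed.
t = t½ × log₂(N₀/N) = 493.7 minutes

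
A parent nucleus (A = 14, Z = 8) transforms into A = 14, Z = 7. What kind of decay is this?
ΔA = 0, ΔZ = -1 ⇒ beta-plus decay (β⁺) or electron capture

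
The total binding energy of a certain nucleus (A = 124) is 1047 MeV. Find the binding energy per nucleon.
B.E./A = 1047/124 = 8.444 MeV/nucleon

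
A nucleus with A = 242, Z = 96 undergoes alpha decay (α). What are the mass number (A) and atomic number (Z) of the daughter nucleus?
Daughter: A = 238, Z = 94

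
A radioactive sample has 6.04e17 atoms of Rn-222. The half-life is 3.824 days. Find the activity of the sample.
A = λN = 1.095e17 decays/day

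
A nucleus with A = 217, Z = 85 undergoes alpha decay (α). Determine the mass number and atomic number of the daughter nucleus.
Daughter: A = 213, Z = 83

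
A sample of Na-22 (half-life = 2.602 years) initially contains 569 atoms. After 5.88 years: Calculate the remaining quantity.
N = N₀(1/2)^(t/t½) = 118.8 atoms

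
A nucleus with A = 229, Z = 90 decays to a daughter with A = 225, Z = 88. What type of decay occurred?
ΔA = -4, ΔZ = -2 ⇒ alpha decay (α)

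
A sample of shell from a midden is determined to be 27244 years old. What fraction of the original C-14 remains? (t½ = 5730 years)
N/N₀ = (1/2)^(t/t½) = 0.03704 = 3.7%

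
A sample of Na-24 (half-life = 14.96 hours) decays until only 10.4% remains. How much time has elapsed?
t = t½ × log₂(N₀/N) = 48.85 hours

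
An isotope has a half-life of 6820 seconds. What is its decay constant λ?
λ = ln(2)/t½ = 1.016e-4 second⁻¹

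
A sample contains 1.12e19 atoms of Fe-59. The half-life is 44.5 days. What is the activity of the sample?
A = λN = 1.745e17 decays/day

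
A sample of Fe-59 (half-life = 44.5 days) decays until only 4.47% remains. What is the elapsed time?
t = t½ × log₂(N₀/N) = 199.5 days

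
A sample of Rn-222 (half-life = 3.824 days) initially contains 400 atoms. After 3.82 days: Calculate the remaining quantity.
N = N₀(1/2)^(t/t½) = 200.1 atoms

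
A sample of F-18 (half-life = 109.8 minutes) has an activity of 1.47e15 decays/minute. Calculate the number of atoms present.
N = A/λ = 2.329e17 atoms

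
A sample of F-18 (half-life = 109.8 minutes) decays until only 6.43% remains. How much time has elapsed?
t = t½ × log₂(N₀/N) = 434.7 minutes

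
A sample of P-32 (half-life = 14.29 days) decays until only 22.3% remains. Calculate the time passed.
t = t½ × log₂(N₀/N) = 30.94 days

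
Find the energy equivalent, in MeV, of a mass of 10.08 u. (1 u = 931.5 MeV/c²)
E = mc² = 9390 MeV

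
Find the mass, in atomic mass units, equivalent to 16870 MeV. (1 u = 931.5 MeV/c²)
m = E/c² = 18.11 u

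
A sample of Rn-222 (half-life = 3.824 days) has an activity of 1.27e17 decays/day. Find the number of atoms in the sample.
N = A/λ = 7.006e17 atoms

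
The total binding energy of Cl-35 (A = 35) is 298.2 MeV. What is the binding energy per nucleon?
B.E./A = 298.2/35 = 8.52 MeV/nucleon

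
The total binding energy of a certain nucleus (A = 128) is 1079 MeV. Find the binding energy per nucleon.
B.E./A = 1079/128 = 8.43 MeV/nucleon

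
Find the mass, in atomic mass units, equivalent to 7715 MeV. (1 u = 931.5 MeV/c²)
m = E/c² = 8.282 u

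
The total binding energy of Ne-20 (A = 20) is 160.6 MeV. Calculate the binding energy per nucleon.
B.E./A = 160.6/20 = 8.03 MeV/nucleon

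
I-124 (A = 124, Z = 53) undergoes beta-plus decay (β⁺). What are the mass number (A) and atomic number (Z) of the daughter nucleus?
Daughter: A = 124, Z = 52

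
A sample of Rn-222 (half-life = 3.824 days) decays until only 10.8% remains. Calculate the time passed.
t = t½ × log₂(N₀/N) = 12.28 days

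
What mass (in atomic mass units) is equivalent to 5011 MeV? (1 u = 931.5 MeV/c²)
m = E/c² = 5.379 u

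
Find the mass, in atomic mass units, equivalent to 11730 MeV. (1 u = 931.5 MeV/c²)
m = E/c² = 12.59 u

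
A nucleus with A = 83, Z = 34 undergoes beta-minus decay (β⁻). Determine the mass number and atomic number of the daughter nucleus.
Daughter: A = 83, Z = 35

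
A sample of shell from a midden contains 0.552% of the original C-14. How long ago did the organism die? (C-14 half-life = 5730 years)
Age = t½ × log₂(1/ratio) = 42980 years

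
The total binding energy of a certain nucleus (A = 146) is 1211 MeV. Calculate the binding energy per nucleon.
B.E./A = 1211/146 = 8.295 MeV/nucleon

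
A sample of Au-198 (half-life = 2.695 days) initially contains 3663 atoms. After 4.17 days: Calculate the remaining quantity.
N = N₀(1/2)^(t/t½) = 1253 atoms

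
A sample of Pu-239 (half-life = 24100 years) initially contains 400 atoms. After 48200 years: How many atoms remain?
N = N₀(1/2)^(t/t½) = 100 atoms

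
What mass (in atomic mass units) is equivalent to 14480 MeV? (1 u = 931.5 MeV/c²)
m = E/c² = 15.54 u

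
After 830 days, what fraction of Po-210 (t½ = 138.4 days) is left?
N/N₀ = (1/2)^(t/t½) = 0.01566 = 1.57%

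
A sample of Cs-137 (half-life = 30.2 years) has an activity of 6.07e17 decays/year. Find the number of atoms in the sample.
N = A/λ = 2.645e19 atoms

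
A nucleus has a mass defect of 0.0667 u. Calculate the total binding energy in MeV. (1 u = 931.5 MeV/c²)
B.E. = Δm × 931.5 = 62.13 MeV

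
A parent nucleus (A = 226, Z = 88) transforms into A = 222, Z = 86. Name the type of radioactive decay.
ΔA = -4, ΔZ = -2 ⇒ alpha decay (α)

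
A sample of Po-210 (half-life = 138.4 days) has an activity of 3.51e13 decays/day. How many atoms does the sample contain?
N = A/λ = 7.008e15 atoms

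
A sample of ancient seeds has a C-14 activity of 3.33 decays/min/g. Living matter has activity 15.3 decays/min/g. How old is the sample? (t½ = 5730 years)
Age = t½ × log₂(A₀/A) = 12610 years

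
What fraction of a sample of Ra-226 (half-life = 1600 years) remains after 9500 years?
N/N₀ = (1/2)^(t/t½) = 0.01632 = 1.63%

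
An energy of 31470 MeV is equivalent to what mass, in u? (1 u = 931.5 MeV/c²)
m = E/c² = 33.78 u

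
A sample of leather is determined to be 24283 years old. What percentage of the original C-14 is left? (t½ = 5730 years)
N/N₀ = (1/2)^(t/t½) = 0.053 = 5.3%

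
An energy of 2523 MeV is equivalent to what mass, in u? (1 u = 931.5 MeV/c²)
m = E/c² = 2.709 u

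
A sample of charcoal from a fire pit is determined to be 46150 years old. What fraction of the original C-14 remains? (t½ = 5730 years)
N/N₀ = (1/2)^(t/t½) = 0.003762 = 0.376%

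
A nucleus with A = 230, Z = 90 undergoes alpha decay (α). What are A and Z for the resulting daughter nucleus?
Daughter: A = 226, Z = 88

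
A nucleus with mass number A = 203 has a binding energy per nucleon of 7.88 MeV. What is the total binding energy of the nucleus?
B.E. = 7.88 × 203 = 1600 MeV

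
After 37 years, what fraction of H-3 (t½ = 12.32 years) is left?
N/N₀ = (1/2)^(t/t½) = 0.1247 = 12.5%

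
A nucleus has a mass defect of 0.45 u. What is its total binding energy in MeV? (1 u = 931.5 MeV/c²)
B.E. = Δm × 931.5 = 419.2 MeV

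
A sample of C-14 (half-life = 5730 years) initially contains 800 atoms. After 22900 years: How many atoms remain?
N = N₀(1/2)^(t/t½) = 50.12 atoms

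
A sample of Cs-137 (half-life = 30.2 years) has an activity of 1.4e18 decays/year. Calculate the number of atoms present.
N = A/λ = 6.1e19 atoms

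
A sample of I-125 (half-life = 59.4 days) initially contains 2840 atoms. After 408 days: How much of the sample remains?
N = N₀(1/2)^(t/t½) = 24.3 atoms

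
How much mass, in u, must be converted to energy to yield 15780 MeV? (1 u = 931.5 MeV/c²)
m = E/c² = 16.94 u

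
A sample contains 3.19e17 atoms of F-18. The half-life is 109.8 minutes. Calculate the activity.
A = λN = 2.014e15 decays/minute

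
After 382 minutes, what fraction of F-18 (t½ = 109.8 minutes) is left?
N/N₀ = (1/2)^(t/t½) = 0.08968 = 8.97%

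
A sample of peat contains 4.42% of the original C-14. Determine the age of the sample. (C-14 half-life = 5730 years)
Age = t½ × log₂(1/ratio) = 25780 years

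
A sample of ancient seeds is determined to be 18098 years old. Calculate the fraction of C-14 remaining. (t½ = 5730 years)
N/N₀ = (1/2)^(t/t½) = 0.112 = 11.2%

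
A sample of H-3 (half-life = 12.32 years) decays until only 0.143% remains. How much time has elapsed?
t = t½ × log₂(N₀/N) = 116.4 years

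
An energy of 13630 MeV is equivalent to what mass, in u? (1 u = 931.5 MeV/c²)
m = E/c² = 14.63 u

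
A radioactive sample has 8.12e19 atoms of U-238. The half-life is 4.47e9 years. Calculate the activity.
A = λN = 1.259e10 decays/year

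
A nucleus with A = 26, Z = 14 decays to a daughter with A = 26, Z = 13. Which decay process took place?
ΔA = 0, ΔZ = -1 ⇒ beta-plus decay (β⁺) or electron capture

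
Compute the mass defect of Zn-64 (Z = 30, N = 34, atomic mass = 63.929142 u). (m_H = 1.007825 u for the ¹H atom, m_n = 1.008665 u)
Δm = Z·m_H + N·m_n − M = 0.6002 u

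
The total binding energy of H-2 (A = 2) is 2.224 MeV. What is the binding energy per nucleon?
B.E./A = 2.224/2 = 1.112 MeV/nucleon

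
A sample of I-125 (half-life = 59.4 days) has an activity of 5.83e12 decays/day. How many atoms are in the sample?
N = A/λ = 4.996e14 atoms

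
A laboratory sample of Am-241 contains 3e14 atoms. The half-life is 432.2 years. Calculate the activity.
A = λN = 4.811e11 decays/year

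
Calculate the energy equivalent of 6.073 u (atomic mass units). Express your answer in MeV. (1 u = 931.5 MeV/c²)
E = mc² = 5657 MeV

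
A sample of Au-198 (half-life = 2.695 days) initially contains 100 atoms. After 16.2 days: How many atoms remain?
N = N₀(1/2)^(t/t½) = 1.55 atoms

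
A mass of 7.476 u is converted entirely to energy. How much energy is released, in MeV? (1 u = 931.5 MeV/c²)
E = mc² = 6964 MeV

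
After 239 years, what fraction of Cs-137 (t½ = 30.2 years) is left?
N/N₀ = (1/2)^(t/t½) = 0.004146 = 0.415%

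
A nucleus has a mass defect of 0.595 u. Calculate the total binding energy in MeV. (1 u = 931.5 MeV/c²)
B.E. = Δm × 931.5 = 554.2 MeV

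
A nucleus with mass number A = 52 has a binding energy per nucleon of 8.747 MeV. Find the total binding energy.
B.E. = 8.747 × 52 = 454.8 MeV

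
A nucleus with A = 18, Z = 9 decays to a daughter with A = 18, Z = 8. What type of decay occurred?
ΔA = 0, ΔZ = -1 ⇒ beta-plus decay (β⁺) or electron capture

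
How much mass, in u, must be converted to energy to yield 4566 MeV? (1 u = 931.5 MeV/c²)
m = E/c² = 4.902 u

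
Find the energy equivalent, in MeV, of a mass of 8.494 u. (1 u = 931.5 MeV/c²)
E = mc² = 7912 MeV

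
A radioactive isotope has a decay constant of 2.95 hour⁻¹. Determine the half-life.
t½ = ln(2)/λ = 0.235 hours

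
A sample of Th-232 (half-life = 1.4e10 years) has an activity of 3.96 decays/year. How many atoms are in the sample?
N = A/λ = 7.998e10 atoms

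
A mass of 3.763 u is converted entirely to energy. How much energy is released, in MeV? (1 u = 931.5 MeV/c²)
E = mc² = 3505 MeV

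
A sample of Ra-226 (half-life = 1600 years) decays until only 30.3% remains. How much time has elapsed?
t = t½ × log₂(N₀/N) = 2756 years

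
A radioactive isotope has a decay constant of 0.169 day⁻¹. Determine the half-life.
t½ = ln(2)/λ = 4.101 days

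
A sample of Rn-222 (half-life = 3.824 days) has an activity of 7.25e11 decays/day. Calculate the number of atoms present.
N = A/λ = 4e12 atoms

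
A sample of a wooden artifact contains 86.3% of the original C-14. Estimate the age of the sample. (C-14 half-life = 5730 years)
Age = t½ × log₂(1/ratio) = 1218 years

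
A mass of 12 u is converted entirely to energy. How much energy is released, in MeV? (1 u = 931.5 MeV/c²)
E = mc² = 11180 MeV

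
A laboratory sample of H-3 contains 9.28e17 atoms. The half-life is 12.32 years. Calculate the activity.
A = λN = 5.221e16 decays/year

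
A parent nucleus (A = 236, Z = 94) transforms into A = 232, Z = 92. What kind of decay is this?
ΔA = -4, ΔZ = -2 ⇒ alpha decay (α)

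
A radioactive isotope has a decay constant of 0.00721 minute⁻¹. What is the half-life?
t½ = ln(2)/λ = 96.14 minutes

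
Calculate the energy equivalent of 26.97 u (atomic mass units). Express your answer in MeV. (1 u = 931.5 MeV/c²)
E = mc² = 25120 MeV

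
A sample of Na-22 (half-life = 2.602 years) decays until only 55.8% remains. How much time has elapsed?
t = t½ × log₂(N₀/N) = 2.19 years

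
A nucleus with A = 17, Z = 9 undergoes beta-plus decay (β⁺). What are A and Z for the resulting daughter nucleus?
Daughter: A = 17, Z = 8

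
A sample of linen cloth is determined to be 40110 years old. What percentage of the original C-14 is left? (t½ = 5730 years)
N/N₀ = (1/2)^(t/t½) = 0.007812 = 0.781%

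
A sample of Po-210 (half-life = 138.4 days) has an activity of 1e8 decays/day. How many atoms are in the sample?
N = A/λ = 1.997e10 atoms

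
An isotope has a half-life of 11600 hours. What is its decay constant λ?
λ = ln(2)/t½ = 5.975e-5 hour⁻¹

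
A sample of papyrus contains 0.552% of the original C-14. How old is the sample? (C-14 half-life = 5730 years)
Age = t½ × log₂(1/ratio) = 42980 years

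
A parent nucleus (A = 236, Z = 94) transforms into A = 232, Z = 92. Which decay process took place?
ΔA = -4, ΔZ = -2 ⇒ alpha decay (α)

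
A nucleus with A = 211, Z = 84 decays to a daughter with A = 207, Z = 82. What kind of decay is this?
ΔA = -4, ΔZ = -2 ⇒ alpha decay (α)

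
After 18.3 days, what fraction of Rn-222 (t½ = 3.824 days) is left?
N/N₀ = (1/2)^(t/t½) = 0.03626 = 3.63%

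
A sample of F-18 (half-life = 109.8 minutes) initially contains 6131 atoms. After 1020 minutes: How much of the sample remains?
N = N₀(1/2)^(t/t½) = 9.797 atoms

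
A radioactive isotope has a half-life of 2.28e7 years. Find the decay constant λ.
λ = ln(2)/t½ = 3.04e-8 year⁻¹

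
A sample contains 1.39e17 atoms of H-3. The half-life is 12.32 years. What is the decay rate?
A = λN = 7.82e15 decays/year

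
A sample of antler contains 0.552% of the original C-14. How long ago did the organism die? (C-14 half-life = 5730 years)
Age = t½ × log₂(1/ratio) = 42980 years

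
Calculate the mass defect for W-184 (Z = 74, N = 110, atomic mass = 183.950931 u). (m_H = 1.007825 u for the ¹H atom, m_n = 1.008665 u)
Δm = Z·m_H + N·m_n − M = 1.581 u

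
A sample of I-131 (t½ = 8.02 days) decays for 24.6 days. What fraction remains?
N/N₀ = (1/2)^(t/t½) = 0.1193 = 11.9%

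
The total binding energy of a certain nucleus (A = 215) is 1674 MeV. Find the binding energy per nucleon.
B.E./A = 1674/215 = 7.786 MeV/nucleon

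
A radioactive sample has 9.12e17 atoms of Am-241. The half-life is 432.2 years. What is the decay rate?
A = λN = 1.463e15 decays/year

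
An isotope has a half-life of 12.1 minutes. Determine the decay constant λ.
λ = ln(2)/t½ = 0.05728 minute⁻¹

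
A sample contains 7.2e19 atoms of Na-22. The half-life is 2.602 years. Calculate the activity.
A = λN = 1.918e19 decays/year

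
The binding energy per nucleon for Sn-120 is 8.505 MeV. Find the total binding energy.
B.E. = 8.505 × 120 = 1021 MeV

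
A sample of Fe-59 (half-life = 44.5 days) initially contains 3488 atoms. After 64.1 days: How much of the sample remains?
N = N₀(1/2)^(t/t½) = 1285 atoms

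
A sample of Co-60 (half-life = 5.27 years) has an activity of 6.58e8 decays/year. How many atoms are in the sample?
N = A/λ = 5.003e9 atoms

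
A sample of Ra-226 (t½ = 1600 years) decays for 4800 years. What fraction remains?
N/N₀ = (1/2)^(t/t½) = 0.125 = 12.5%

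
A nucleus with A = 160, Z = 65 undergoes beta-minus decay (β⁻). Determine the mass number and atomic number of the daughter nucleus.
Daughter: A = 160, Z = 66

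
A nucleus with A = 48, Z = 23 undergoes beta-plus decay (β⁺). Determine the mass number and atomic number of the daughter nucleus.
Daughter: A = 48, Z = 22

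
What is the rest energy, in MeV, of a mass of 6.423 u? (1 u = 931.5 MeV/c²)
E = mc² = 5983 MeV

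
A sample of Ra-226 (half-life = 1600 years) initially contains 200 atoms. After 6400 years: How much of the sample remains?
N = N₀(1/2)^(t/t½) = 12.5 atoms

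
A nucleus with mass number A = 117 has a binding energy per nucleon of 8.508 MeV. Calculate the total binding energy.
B.E. = 8.508 × 117 = 995.4 MeV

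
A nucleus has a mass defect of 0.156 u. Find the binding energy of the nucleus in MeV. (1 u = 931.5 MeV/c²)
B.E. = Δm × 931.5 = 145.3 MeV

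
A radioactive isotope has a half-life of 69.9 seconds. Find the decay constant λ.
λ = ln(2)/t½ = 0.009916 second⁻¹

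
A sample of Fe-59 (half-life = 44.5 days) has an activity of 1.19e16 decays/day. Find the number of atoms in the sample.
N = A/λ = 7.64e17 atoms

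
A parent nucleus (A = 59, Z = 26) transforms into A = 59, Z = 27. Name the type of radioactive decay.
ΔA = 0, ΔZ = +1 ⇒ beta-minus decay (β⁻)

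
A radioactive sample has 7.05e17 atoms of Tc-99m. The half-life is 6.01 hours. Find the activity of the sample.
A = λN = 8.131e16 decays/hour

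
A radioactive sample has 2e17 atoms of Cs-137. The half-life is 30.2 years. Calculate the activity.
A = λN = 4.59e15 decays/year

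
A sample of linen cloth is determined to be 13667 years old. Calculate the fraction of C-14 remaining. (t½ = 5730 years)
N/N₀ = (1/2)^(t/t½) = 0.1914 = 19.1%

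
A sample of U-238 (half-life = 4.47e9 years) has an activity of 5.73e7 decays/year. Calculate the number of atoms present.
N = A/λ = 3.695e17 atoms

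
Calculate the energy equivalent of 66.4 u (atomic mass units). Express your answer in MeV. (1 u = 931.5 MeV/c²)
E = mc² = 61850 MeV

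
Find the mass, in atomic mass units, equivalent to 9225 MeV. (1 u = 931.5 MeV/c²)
m = E/c² = 9.903 u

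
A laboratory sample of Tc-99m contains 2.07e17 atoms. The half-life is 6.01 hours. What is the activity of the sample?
A = λN = 2.387e16 decays/hour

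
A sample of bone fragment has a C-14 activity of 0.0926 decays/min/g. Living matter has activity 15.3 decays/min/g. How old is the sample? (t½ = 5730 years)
Age = t½ × log₂(A₀/A) = 42220 years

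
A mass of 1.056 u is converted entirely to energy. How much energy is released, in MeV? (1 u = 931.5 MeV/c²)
E = mc² = 983.7 MeV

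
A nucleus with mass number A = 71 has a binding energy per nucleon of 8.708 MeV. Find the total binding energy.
B.E. = 8.708 × 71 = 618.3 MeV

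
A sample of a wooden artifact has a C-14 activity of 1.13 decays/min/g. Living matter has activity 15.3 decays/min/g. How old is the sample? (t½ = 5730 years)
Age = t½ × log₂(A₀/A) = 21540 years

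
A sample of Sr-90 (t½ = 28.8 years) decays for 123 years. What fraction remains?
N/N₀ = (1/2)^(t/t½) = 0.0518 = 5.18%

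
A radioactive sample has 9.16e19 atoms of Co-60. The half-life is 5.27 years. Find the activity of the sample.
A = λN = 1.205e19 decays/year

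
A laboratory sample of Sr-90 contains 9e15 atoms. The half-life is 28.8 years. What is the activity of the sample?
A = λN = 2.166e14 decays/year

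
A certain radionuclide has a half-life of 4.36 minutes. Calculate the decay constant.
λ = ln(2)/t½ = 0.159 minute⁻¹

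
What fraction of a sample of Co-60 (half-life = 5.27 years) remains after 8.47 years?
N/N₀ = (1/2)^(t/t½) = 0.3282 = 32.8%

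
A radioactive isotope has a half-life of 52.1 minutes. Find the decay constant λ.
λ = ln(2)/t½ = 0.0133 minute⁻¹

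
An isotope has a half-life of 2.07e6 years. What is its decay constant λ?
λ = ln(2)/t½ = 3.349e-7 year⁻¹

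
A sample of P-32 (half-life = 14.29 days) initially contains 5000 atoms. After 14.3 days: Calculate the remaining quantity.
N = N₀(1/2)^(t/t½) = 2499 atoms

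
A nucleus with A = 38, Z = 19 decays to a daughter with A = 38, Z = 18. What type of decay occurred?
ΔA = 0, ΔZ = -1 ⇒ beta-plus decay (β⁺) or electron capture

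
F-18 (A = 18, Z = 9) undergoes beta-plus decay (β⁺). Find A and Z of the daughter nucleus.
Daughter: A = 18, Z = 8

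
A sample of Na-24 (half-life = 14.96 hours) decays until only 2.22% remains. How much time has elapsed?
t = t½ × log₂(N₀/N) = 82.18 hours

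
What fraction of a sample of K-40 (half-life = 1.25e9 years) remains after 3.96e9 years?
N/N₀ = (1/2)^(t/t½) = 0.1113 = 11.1%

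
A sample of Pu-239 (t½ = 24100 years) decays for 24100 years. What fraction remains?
N/N₀ = (1/2)^(t/t½) = 0.5 = 50%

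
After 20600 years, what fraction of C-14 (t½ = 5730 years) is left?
N/N₀ = (1/2)^(t/t½) = 0.08275 = 8.27%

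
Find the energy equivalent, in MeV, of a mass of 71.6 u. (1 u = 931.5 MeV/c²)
E = mc² = 66700 MeV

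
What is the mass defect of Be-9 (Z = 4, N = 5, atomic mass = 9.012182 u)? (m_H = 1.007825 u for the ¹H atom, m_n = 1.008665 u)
Δm = Z·m_H + N·m_n − M = 0.06244 u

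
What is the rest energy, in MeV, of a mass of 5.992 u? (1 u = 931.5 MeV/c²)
E = mc² = 5582 MeV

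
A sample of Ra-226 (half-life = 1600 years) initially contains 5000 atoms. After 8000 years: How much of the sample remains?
N = N₀(1/2)^(t/t½) = 156.2 atoms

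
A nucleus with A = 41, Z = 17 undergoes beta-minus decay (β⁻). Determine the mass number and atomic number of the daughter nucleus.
Daughter: A = 41, Z = 18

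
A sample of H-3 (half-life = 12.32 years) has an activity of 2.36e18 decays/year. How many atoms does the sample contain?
N = A/λ = 4.195e19 atoms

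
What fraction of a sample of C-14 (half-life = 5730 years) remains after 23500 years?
N/N₀ = (1/2)^(t/t½) = 0.05827 = 5.83%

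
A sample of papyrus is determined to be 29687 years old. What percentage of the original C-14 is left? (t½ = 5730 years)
N/N₀ = (1/2)^(t/t½) = 0.02757 = 2.76%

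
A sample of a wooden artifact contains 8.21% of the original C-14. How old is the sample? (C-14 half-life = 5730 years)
Age = t½ × log₂(1/ratio) = 20670 years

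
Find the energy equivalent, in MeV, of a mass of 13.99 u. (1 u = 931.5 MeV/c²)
E = mc² = 13030 MeV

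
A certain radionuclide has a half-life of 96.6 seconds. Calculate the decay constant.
λ = ln(2)/t½ = 0.007175 second⁻¹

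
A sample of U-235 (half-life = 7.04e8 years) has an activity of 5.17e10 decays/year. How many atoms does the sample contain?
N = A/λ = 5.251e19 atoms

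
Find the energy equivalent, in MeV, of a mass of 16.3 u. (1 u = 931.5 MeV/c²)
E = mc² = 15180 MeV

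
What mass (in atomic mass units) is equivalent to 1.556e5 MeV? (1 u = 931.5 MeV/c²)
m = E/c² = 167 u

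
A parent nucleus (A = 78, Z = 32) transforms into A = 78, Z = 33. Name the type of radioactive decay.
ΔA = 0, ΔZ = +1 ⇒ beta-minus decay (β⁻)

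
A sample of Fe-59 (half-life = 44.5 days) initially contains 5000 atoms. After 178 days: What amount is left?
N = N₀(1/2)^(t/t½) = 312.5 atoms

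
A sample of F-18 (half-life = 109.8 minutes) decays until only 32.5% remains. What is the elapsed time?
t = t½ × log₂(N₀/N) = 178 minutes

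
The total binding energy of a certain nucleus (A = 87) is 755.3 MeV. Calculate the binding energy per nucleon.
B.E./A = 755.3/87 = 8.682 MeV/nucleon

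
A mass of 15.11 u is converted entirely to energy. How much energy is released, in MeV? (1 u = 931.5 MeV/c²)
E = mc² = 14070 MeV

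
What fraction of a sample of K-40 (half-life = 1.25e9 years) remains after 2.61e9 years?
N/N₀ = (1/2)^(t/t½) = 0.2352 = 23.5%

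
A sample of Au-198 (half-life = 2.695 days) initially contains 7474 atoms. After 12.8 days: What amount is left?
N = N₀(1/2)^(t/t½) = 277.8 atoms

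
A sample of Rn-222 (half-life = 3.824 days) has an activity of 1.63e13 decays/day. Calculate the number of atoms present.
N = A/λ = 8.992e13 atoms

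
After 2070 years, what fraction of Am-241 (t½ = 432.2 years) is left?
N/N₀ = (1/2)^(t/t½) = 0.03616 = 3.62%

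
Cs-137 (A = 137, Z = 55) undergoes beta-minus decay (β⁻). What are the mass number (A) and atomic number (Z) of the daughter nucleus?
Daughter: A = 137, Z = 56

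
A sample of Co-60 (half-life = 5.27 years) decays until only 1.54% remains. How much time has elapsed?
t = t½ × log₂(N₀/N) = 31.73 years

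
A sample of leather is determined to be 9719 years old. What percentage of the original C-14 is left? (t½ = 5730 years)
N/N₀ = (1/2)^(t/t½) = 0.3086 = 30.9%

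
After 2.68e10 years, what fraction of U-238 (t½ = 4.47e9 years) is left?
N/N₀ = (1/2)^(t/t½) = 0.01567 = 1.57%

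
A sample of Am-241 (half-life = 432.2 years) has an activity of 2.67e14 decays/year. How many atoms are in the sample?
N = A/λ = 1.665e17 atoms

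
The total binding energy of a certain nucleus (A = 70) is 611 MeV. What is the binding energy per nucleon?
B.E./A = 611/70 = 8.729 MeV/nucleon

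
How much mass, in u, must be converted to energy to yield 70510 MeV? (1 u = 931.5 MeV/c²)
m = E/c² = 75.7 u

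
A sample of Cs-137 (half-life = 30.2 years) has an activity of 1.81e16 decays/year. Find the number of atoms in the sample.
N = A/λ = 7.886e17 atoms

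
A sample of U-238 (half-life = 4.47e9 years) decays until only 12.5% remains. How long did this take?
t = t½ × log₂(N₀/N) = 1.341e10 years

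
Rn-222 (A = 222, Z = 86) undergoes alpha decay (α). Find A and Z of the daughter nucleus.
Daughter: A = 218, Z = 84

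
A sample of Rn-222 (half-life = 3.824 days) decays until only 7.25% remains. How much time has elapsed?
t = t½ × log₂(N₀/N) = 14.48 days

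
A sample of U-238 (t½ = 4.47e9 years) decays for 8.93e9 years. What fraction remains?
N/N₀ = (1/2)^(t/t½) = 0.2504 = 25%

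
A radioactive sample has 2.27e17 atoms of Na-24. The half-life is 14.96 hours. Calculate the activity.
A = λN = 1.052e16 decays/hour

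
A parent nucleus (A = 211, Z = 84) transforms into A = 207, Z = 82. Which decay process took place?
ΔA = -4, ΔZ = -2 ⇒ alpha decay (α)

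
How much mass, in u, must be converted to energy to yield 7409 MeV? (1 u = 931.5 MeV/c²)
m = E/c² = 7.954 u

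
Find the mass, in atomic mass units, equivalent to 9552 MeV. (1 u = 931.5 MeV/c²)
m = E/c² = 10.25 u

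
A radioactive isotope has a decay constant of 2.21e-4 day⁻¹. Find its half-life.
t½ = ln(2)/λ = 3136 days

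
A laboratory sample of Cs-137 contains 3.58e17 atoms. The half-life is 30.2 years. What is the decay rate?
A = λN = 8.217e15 decays/year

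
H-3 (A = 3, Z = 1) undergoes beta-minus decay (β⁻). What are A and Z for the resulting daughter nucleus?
Daughter: A = 3, Z = 2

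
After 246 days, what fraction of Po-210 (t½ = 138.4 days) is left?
N/N₀ = (1/2)^(t/t½) = 0.2917 = 29.2%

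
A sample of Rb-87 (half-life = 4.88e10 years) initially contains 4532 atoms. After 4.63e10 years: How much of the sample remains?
N = N₀(1/2)^(t/t½) = 2348 atoms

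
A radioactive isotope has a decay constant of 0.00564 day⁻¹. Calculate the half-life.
t½ = ln(2)/λ = 122.9 days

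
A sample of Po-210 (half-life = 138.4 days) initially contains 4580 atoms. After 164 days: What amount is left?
N = N₀(1/2)^(t/t½) = 2014 atoms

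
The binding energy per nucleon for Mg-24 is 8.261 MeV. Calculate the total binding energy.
B.E. = 8.261 × 24 = 198.3 MeV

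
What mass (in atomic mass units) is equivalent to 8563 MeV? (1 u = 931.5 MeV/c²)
m = E/c² = 9.193 u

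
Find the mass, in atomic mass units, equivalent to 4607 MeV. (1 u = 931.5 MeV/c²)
m = E/c² = 4.946 u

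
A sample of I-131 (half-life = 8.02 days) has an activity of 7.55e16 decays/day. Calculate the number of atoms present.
N = A/λ = 8.736e17 atoms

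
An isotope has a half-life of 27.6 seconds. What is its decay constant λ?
λ = ln(2)/t½ = 0.02511 second⁻¹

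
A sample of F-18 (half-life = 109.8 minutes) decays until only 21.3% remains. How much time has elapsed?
t = t½ × log₂(N₀/N) = 245 minutes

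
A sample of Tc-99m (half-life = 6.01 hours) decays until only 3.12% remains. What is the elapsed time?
t = t½ × log₂(N₀/N) = 30.06 hours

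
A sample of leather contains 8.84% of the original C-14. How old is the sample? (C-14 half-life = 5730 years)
Age = t½ × log₂(1/ratio) = 20050 years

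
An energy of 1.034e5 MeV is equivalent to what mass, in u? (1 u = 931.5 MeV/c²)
m = E/c² = 111 u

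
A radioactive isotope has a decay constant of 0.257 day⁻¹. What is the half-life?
t½ = ln(2)/λ = 2.697 days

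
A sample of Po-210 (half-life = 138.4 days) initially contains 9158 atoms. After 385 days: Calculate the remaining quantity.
N = N₀(1/2)^(t/t½) = 1332 atoms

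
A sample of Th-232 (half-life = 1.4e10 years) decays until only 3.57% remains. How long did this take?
t = t½ × log₂(N₀/N) = 6.731e10 years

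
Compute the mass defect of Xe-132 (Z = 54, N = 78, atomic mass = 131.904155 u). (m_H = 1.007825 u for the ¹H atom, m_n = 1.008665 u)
Δm = Z·m_H + N·m_n − M = 1.194 u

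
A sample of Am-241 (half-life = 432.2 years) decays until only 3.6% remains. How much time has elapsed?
t = t½ × log₂(N₀/N) = 2073 years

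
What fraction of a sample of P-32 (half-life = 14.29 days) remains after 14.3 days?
N/N₀ = (1/2)^(t/t½) = 0.4998 = 50%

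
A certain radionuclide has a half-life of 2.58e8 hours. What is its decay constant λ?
λ = ln(2)/t½ = 2.687e-9 hour⁻¹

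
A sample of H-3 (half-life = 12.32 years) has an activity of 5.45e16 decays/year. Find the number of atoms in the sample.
N = A/λ = 9.687e17 atoms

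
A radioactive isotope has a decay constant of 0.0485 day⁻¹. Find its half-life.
t½ = ln(2)/λ = 14.29 days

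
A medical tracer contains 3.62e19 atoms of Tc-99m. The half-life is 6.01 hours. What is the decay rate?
A = λN = 4.175e18 decays/hour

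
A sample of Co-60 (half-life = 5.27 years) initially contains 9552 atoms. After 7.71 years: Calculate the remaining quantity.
N = N₀(1/2)^(t/t½) = 3465 atoms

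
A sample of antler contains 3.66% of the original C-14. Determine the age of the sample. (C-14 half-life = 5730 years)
Age = t½ × log₂(1/ratio) = 27340 years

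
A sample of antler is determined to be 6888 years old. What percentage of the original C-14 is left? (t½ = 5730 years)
N/N₀ = (1/2)^(t/t½) = 0.4346 = 43.5%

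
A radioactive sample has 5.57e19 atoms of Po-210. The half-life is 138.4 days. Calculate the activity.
A = λN = 2.79e17 decays/day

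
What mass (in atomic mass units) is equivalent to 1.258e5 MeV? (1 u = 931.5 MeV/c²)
m = E/c² = 135.1 u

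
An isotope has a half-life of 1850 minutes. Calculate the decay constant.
λ = ln(2)/t½ = 3.747e-4 minute⁻¹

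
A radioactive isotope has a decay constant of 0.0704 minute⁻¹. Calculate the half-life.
t½ = ln(2)/λ = 9.846 minutes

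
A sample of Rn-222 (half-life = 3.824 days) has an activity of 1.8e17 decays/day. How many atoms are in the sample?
N = A/λ = 9.93e17 atoms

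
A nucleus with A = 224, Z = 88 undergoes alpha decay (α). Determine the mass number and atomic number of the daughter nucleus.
Daughter: A = 220, Z = 86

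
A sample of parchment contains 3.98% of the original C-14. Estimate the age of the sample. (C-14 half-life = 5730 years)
Age = t½ × log₂(1/ratio) = 26650 years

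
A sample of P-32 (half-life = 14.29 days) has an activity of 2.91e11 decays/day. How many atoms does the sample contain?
N = A/λ = 5.999e12 atoms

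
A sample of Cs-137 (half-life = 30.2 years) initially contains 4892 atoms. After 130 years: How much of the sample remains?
N = N₀(1/2)^(t/t½) = 247.5 atoms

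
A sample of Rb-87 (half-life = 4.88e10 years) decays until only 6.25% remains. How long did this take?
t = t½ × log₂(N₀/N) = 1.952e11 years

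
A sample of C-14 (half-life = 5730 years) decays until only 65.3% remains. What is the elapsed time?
t = t½ × log₂(N₀/N) = 3523 years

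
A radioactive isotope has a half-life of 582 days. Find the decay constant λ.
λ = ln(2)/t½ = 0.001191 day⁻¹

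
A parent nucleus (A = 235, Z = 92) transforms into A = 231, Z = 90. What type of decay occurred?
ΔA = -4, ΔZ = -2 ⇒ alpha decay (α)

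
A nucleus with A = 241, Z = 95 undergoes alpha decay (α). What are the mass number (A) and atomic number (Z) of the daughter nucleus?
Daughter: A = 237, Z = 93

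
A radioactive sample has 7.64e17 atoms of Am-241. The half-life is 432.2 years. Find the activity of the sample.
A = λN = 1.225e15 decays/year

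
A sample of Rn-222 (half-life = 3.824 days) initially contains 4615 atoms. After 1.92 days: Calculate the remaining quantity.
N = N₀(1/2)^(t/t½) = 3259 atoms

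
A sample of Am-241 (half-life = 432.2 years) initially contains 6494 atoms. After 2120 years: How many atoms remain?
N = N₀(1/2)^(t/t½) = 216.7 atoms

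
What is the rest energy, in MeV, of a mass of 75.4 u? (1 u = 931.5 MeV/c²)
E = mc² = 70240 MeV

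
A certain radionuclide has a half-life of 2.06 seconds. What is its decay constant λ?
λ = ln(2)/t½ = 0.3365 second⁻¹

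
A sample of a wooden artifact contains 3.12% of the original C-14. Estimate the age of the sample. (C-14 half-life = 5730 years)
Age = t½ × log₂(1/ratio) = 28660 years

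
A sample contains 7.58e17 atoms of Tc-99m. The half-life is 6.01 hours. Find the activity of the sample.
A = λN = 8.742e16 decays/hour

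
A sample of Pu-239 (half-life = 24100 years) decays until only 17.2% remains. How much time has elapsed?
t = t½ × log₂(N₀/N) = 61200 years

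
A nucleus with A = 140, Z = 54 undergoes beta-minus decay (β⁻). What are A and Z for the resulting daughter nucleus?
Daughter: A = 140, Z = 55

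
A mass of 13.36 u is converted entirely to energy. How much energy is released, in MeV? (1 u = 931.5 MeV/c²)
E = mc² = 12440 MeV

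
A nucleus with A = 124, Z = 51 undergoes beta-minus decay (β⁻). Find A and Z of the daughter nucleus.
Daughter: A = 124, Z = 52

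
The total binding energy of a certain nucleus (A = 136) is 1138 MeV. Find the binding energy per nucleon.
B.E./A = 1138/136 = 8.368 MeV/nucleon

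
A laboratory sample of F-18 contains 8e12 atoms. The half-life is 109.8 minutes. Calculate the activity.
A = λN = 5.05e10 decays/minute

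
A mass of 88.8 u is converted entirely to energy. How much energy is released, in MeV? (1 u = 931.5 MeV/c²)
E = mc² = 82720 MeV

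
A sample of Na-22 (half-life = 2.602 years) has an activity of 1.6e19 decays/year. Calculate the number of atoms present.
N = A/λ = 6.006e19 atoms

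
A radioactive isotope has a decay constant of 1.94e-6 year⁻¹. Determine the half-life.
t½ = ln(2)/λ = 3.573e5 years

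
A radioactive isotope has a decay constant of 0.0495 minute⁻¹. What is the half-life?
t½ = ln(2)/λ = 14 minutes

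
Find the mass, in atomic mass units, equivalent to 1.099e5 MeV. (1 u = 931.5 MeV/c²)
m = E/c² = 118 u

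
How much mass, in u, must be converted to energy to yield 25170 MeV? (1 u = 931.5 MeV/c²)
m = E/c² = 27.02 u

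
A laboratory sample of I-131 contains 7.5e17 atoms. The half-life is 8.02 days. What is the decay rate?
A = λN = 6.482e16 decays/day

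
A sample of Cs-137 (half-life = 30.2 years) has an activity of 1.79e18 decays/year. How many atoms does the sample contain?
N = A/λ = 7.799e19 atoms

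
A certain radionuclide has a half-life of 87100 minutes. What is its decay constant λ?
λ = ln(2)/t½ = 7.958e-6 minute⁻¹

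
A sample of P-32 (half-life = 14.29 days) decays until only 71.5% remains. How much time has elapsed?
t = t½ × log₂(N₀/N) = 6.916 days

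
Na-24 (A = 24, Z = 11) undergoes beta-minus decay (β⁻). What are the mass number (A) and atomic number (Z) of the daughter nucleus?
Daughter: A = 24, Z = 12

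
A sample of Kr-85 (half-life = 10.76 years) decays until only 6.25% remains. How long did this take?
t = t½ × log₂(N₀/N) = 43.04 years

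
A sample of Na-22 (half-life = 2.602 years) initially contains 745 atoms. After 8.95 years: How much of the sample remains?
N = N₀(1/2)^(t/t½) = 68.66 atoms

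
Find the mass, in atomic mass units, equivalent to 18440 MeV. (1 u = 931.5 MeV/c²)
m = E/c² = 19.8 u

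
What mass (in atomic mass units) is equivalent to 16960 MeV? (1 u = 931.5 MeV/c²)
m = E/c² = 18.21 u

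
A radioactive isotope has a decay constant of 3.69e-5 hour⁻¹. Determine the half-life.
t½ = ln(2)/λ = 18780 hours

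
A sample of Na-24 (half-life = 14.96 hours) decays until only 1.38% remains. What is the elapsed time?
t = t½ × log₂(N₀/N) = 92.44 hours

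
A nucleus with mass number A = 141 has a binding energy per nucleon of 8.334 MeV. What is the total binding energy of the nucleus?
B.E. = 8.334 × 141 = 1175 MeV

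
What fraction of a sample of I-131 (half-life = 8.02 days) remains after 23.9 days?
N/N₀ = (1/2)^(t/t½) = 0.1267 = 12.7%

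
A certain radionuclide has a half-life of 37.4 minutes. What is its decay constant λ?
λ = ln(2)/t½ = 0.01853 minute⁻¹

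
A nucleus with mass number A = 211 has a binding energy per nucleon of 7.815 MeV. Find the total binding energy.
B.E. = 7.815 × 211 = 1649 MeV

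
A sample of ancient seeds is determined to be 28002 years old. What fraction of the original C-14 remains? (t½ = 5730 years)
N/N₀ = (1/2)^(t/t½) = 0.0338 = 3.38%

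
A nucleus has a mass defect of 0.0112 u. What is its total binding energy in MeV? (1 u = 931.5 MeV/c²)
B.E. = Δm × 931.5 = 10.43 MeV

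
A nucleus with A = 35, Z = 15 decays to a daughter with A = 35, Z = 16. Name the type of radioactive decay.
ΔA = 0, ΔZ = +1 ⇒ beta-minus decay (β⁻)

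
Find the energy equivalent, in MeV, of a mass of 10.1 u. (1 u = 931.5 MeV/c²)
E = mc² = 9408 MeV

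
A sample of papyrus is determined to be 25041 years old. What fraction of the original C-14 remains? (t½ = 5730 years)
N/N₀ = (1/2)^(t/t½) = 0.04836 = 4.84%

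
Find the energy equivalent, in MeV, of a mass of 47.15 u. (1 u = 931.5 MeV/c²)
E = mc² = 43920 MeV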